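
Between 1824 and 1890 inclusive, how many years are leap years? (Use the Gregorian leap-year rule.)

17

Multiples of 4 in [1824,1890]: 17.
Of those, multiples of 100: 0 (not leap unless ÷400).
Multiples of 400: 0.
Leap years = 17 − 0 + 0 = 17.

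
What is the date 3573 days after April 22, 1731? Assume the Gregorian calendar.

February 1, 1741

+366 (one year; includes Feb 29, 1732) → Apr 22, 1732 (3207 left).
+365 (one year) → Apr 22, 1733 (2842 left).
+365 (one year) → Apr 22, 1734 (2477 left).
+365 (one year) → Apr 22, 1735 (2112 left).
+366 (one year; includes Feb 29, 1736) → Apr 22, 1736 (1746 left).
+365 (one year) → Apr 22, 1737 (1381 left).
+365 (one year) → Apr 22, 1738 (1016 left).
+365 (one year) → Apr 22, 1739 (651 left).
+366 (one year; includes Feb 29, 1740) → Apr 22, 1740 (285 left).
Apr has 30 days: +9 → May 1, 1740 (276 left).
May has 31 days: +31 → Jun 1, 1740 (245 left).
Jun has 30 days: +30 → Jul 1, 1740 (215 left).
Jul has 31 days: +31 → Aug 1, 1740 (184 left).
Aug has 31 days: +31 → Sep 1, 1740 (153 left).
Sep has 30 days: +30 → Oct 1, 1740 (123 left).
Oct has 31 days: +31 → Nov 1, 1740 (92 left).
Nov has 30 days: +30 → Dec 1, 1740 (62 left).
Dec has 31 days: +31 → Jan 1, 1741 (31 left).
Jan has 31 days: +31 → Feb 1, 1741 (0 left).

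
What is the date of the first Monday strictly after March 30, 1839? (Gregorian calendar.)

April 1, 1839

Mar 30, 1839 is a Saturday.
From Saturday to the next Monday is 2 days.
Mar 30, 1839 + 2 = Apr 1, 1839.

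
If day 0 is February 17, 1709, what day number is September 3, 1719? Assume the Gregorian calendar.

3850

Feb 17, 1709 → Feb 17, 1710: 365 days.
Feb 17, 1710 → Feb 17, 1711: 365 days.
Feb 17, 1711 → Feb 17, 1712: 365 days.
Feb 17, 1712 → Feb 17, 1713: 366 days (Feb 29, 1712 is in that span).
Feb 17, 1713 → Feb 17, 1714: 365 days.
Feb 17, 1714 → Feb 17, 1715: 365 days.
Feb 17, 1715 → Feb 17, 1716: 365 days.
Feb 17, 1716 → Feb 17, 1717: 366 days (Feb 29, 1716 is in that span).
Feb 17, 1717 → Feb 17, 1718: 365 days.
Feb 17, 1718 → Feb 17, 1719: 365 days.
Feb 17, 1719 → Mar 17, 1719: 28 days (February has 28).
Mar 17, 1719 → Apr 17, 1719: 31 days (March has 31).
Apr 17, 1719 → May 17, 1719: 30 days (April has 30).
May 17, 1719 → Jun 17, 1719: 31 days (May has 31).
Jun 17, 1719 → Jul 17, 1719: 30 days (June has 30).
Jul 17, 1719 → Aug 17, 1719: 31 days (July has 31).
Aug 17, 1719 → Sep 3, 1719: 17 days.
Total: 3850 days.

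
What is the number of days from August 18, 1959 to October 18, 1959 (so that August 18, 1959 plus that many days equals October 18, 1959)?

Aug 18, 1959 → Sep 18, 1959: 31 days (August has 31).
Sep 18, 1959 → Oct 18, 1959: 30 days.
Total: 61 days.

61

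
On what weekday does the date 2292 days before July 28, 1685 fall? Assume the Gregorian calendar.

First find the weekday of Jul 28, 1685. Doomsday rule: the anchor day for the 1600s is Tuesday. For year 85: 85÷12 = 7 r 1, and 1÷4 = 0, so 7+1+0 = 8.
Tuesday + 8 ≡ Wednesday — that's 1685's doomsday.
In July the doomsday date is Jul 11.
Jul 28 is 17 days after Jul 11; 17 mod 7 = 3, so Wednesday + 3 = Saturday.
2292 mod 7 = 3, so 2292 days before a Saturday is Saturday − 3 = Wednesday.

Wednesday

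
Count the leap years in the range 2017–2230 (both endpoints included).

51

Multiples of 4 in [2017,2230]: 53.
Of those, multiples of 100: 2 (not leap unless ÷400).
Multiples of 400: 0.
Leap years = 53 − 2 + 0 = 51.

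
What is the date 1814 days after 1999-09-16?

+366 (one year; includes Feb 29, 2000) → Sep 16, 2000 (1448 left).
+365 (one year) → Sep 16, 2001 (1083 left).
+365 (one year) → Sep 16, 2002 (718 left).
+365 (one year) → Sep 16, 2003 (353 left).
Sep has 30 days: +15 → Oct 1, 2003 (338 left).
Oct has 31 days: +31 → Nov 1, 2003 (307 left).
Nov has 30 days: +30 → Dec 1, 2003 (277 left).
Dec has 31 days: +31 → Jan 1, 2004 (246 left).
Jan has 31 days: +31 → Feb 1, 2004 (215 left).
Feb has 29 days: +29 → Mar 1, 2004 (186 left).
Mar has 31 days: +31 → Apr 1, 2004 (155 left).
Apr has 30 days: +30 → May 1, 2004 (125 left).
May has 31 days: +31 → Jun 1, 2004 (94 left).
Jun has 30 days: +30 → Jul 1, 2004 (64 left).
Jul has 31 days: +31 → Aug 1, 2004 (33 left).
Aug has 31 days: +31 → Sep 1, 2004 (2 left).
+2 → Sep 3, 2004.

September 3, 2004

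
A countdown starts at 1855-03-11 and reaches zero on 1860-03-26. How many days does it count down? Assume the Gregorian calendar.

1842

Mar 11, 1855 → Mar 11, 1856: 366 days (Feb 29, 1856 is in that span).
Mar 11, 1856 → Mar 11, 1857: 365 days.
Mar 11, 1857 → Mar 11, 1858: 365 days.
Mar 11, 1858 → Mar 11, 1859: 365 days.
Mar 11, 1859 → Apr 11, 1859: 31 days (March has 31).
Apr 11, 1859 → May 11, 1859: 30 days (April has 30).
May 11, 1859 → Jun 11, 1859: 31 days (May has 31).
Jun 11, 1859 → Jul 11, 1859: 30 days (June has 30).
Jul 11, 1859 → Aug 11, 1859: 31 days (July has 31).
Aug 11, 1859 → Sep 11, 1859: 31 days (August has 31).
Sep 11, 1859 → Oct 11, 1859: 30 days (September has 30).
Oct 11, 1859 → Nov 11, 1859: 31 days (October has 31).
Nov 11, 1859 → Dec 11, 1859: 30 days (November has 30).
Dec 11, 1859 → Jan 11, 1860: 31 days (December has 31).
Jan 11, 1860 → Feb 11, 1860: 31 days (January has 31).
Feb 11, 1860 → Mar 11, 1860: 29 days (February has 29).
Mar 11, 1860 → Mar 26, 1860: 15 days.
Total: 1842 days.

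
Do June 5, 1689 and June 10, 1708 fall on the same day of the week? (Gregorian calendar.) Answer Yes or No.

From Jun 5, 1689 to Jun 10, 1708 is 6944 days.
6944 mod 7 = 0, so they are the same weekday.
(Jun 5, 1689 is a Sunday; Jun 10, 1708 is a Sunday.)

Yes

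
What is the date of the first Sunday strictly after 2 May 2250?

May 5, 2250

May 2, 2250 is a Thursday.
From Thursday to the next Sunday is 3 days.
May 2, 2250 + 3 = May 5, 2250.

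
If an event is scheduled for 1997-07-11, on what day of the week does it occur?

Friday

Doomsday rule: the anchor day for the 1900s is Wednesday. For year 97: 97÷12 = 8 r 1, and 1÷4 = 0, so 8+1+0 = 9.
Wednesday + 9 ≡ Friday — that's 1997's doomsday.
In July the doomsday date is Jul 11.
Jul 11 is the doomsday itself: Friday.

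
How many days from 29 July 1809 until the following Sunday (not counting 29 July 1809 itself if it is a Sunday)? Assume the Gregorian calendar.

Jul 29, 1809 is a Saturday.
From Saturday to the next Sunday is 1 day.

1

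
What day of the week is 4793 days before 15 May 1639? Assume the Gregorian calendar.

Tuesday

First find the weekday of May 15, 1639. Doomsday rule: the anchor day for the 1600s is Tuesday. For year 39: 39÷12 = 3 r 3, and 3÷4 = 0, so 3+3+0 = 6.
Tuesday + 6 ≡ Monday — that's 1639's doomsday.
In May the doomsday date is May 9.
May 15 is 6 days after May 9; 6 mod 7 = 6, so Monday + 6 = Sunday.
4793 mod 7 = 5, so 4793 days before a Sunday is Sunday − 5 = Tuesday.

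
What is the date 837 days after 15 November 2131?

March 1, 2134

+366 (one year; includes Feb 29, 2132) → Nov 15, 2132 (471 left).
+365 (one year) → Nov 15, 2133 (106 left).
Nov has 30 days: +16 → Dec 1, 2133 (90 left).
Dec has 31 days: +31 → Jan 1, 2134 (59 left).
Jan has 31 days: +31 → Feb 1, 2134 (28 left).
Feb has 28 days: +28 → Mar 1, 2134 (0 left).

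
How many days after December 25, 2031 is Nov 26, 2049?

6546

Dec 25, 2031 → Dec 25, 2032: 366 days (Feb 29, 2032 is in that span).
Dec 25, 2032 → Dec 25, 2033: 365 days.
Dec 25, 2033 → Dec 25, 2034: 365 days.
Dec 25, 2034 → Dec 25, 2035: 365 days.
Dec 25, 2035 → Dec 25, 2036: 366 days (Feb 29, 2036 is in that span).
Dec 25, 2036 → Dec 25, 2037: 365 days.
Dec 25, 2037 → Dec 25, 2038: 365 days.
Dec 25, 2038 → Dec 25, 2039: 365 days.
Dec 25, 2039 → Dec 25, 2040: 366 days (Feb 29, 2040 is in that span).
Dec 25, 2040 → Dec 25, 2041: 365 days.
Dec 25, 2041 → Dec 25, 2042: 365 days.
Dec 25, 2042 → Dec 25, 2043: 365 days.
Dec 25, 2043 → Dec 25, 2044: 366 days (Feb 29, 2044 is in that span).
Dec 25, 2044 → Dec 25, 2045: 365 days.
Dec 25, 2045 → Dec 25, 2046: 365 days.
Dec 25, 2046 → Dec 25, 2047: 365 days.
Dec 25, 2047 → Dec 25, 2048: 366 days (Feb 29, 2048 is in that span).
Dec 25, 2048 → Jan 25, 2049: 31 days (December has 31).
Jan 25, 2049 → Feb 25, 2049: 31 days (January has 31).
Feb 25, 2049 → Mar 25, 2049: 28 days (February has 28).
Mar 25, 2049 → Apr 25, 2049: 31 days (March has 31).
Apr 25, 2049 → May 25, 2049: 30 days (April has 30).
May 25, 2049 → Jun 25, 2049: 31 days (May has 31).
Jun 25, 2049 → Jul 25, 2049: 30 days (June has 30).
Jul 25, 2049 → Aug 25, 2049: 31 days (July has 31).
Aug 25, 2049 → Sep 25, 2049: 31 days (August has 31).
Sep 25, 2049 → Oct 25, 2049: 30 days (September has 30).
Oct 25, 2049 → Nov 25, 2049: 31 days (October has 31).
Nov 25, 2049 → Nov 26, 2049: 1 days.
Total: 6546 days.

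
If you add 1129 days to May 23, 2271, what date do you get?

+366 (one year; includes Feb 29, 2272) → May 23, 2272 (763 left).
+365 (one year) → May 23, 2273 (398 left).
May has 31 days: +9 → Jun 1, 2273 (389 left).
Jun has 30 days: +30 → Jul 1, 2273 (359 left).
Jul has 31 days: +31 → Aug 1, 2273 (328 left).
Aug has 31 days: +31 → Sep 1, 2273 (297 left).
Sep has 30 days: +30 → Oct 1, 2273 (267 left).
Oct has 31 days: +31 → Nov 1, 2273 (236 left).
Nov has 30 days: +30 → Dec 1, 2273 (206 left).
Dec has 31 days: +31 → Jan 1, 2274 (175 left).
Jan has 31 days: +31 → Feb 1, 2274 (144 left).
Feb has 28 days: +28 → Mar 1, 2274 (116 left).
Mar has 31 days: +31 → Apr 1, 2274 (85 left).
Apr has 30 days: +30 → May 1, 2274 (55 left).
May has 31 days: +31 → Jun 1, 2274 (24 left).
+24 → Jun 25, 2274.

June 25, 2274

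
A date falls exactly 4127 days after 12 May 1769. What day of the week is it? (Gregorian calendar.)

May 12, 1769 is a Friday.
4127 mod 7 = 4, so 4127 days after a Friday is Friday + 4 = Tuesday.

Tuesday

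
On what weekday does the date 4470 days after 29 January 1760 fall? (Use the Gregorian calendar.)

First find the weekday of Jan 29, 1760. Doomsday rule: the anchor day for the 1700s is Sunday. For year 60: 60÷12 = 5 r 0, and 0÷4 = 0, so 5+0+0 = 5.
Sunday + 5 ≡ Friday — that's 1760's doomsday.
In January the doomsday date is Jan 4 (1760 is a leap year (divisible by 4)).
Jan 29 is 25 days after Jan 4; 25 mod 7 = 4, so Friday + 4 = Tuesday.
4470 mod 7 = 4, so 4470 days after a Tuesday is Tuesday + 4 = Saturday.

Saturday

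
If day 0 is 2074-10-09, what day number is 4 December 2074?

Oct 9, 2074 → Nov 9, 2074: 31 days (October has 31).
Nov 9, 2074 → Dec 4, 2074: 25 days.
Total: 56 days.

56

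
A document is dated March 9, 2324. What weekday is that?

Doomsday rule: the anchor day for the 2300s is Wednesday. For year 24: 24÷12 = 2 r 0, and 0÷4 = 0, so 2+0+0 = 2.
Wednesday + 2 ≡ Friday — that's 2324's doomsday.
In March the doomsday date is Mar 14.
Mar 9 is 5 days before Mar 14; 5 mod 7 = 5, so Friday − 5 = Sunday.

Sunday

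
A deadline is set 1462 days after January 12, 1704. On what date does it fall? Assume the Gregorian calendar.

January 13, 1708

+366 (one year; includes Feb 29, 1704) → Jan 12, 1705 (1096 left).
+365 (one year) → Jan 12, 1706 (731 left).
+365 (one year) → Jan 12, 1707 (366 left).
Jan has 31 days: +20 → Feb 1, 1707 (346 left).
Feb has 28 days: +28 → Mar 1, 1707 (318 left).
Mar has 31 days: +31 → Apr 1, 1707 (287 left).
Apr has 30 days: +30 → May 1, 1707 (257 left).
May has 31 days: +31 → Jun 1, 1707 (226 left).
Jun has 30 days: +30 → Jul 1, 1707 (196 left).
Jul has 31 days: +31 → Aug 1, 1707 (165 left).
Aug has 31 days: +31 → Sep 1, 1707 (134 left).
Sep has 30 days: +30 → Oct 1, 1707 (104 left).
Oct has 31 days: +31 → Nov 1, 1707 (73 left).
Nov has 30 days: +30 → Dec 1, 1707 (43 left).
Dec has 31 days: +31 → Jan 1, 1708 (12 left).
+12 → Jan 13, 1708.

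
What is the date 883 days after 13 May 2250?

October 12, 2252

+365 (one year) → May 13, 2251 (518 left).
+366 (one year; includes Feb 29, 2252) → May 13, 2252 (152 left).
May has 31 days: +19 → Jun 1, 2252 (133 left).
Jun has 30 days: +30 → Jul 1, 2252 (103 left).
Jul has 31 days: +31 → Aug 1, 2252 (72 left).
Aug has 31 days: +31 → Sep 1, 2252 (41 left).
Sep has 30 days: +30 → Oct 1, 2252 (11 left).
+11 → Oct 12, 2252.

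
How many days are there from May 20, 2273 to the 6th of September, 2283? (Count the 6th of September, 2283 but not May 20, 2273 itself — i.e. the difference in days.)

3761

May 20, 2273 → May 20, 2274: 365 days.
May 20, 2274 → May 20, 2275: 365 days.
May 20, 2275 → May 20, 2276: 366 days (Feb 29, 2276 is in that span).
May 20, 2276 → May 20, 2277: 365 days.
May 20, 2277 → May 20, 2278: 365 days.
May 20, 2278 → May 20, 2279: 365 days.
May 20, 2279 → May 20, 2280: 366 days (Feb 29, 2280 is in that span).
May 20, 2280 → May 20, 2281: 365 days.
May 20, 2281 → May 20, 2282: 365 days.
May 20, 2282 → May 20, 2283: 365 days.
May 20, 2283 → Jun 20, 2283: 31 days (May has 31).
Jun 20, 2283 → Jul 20, 2283: 30 days (June has 30).
Jul 20, 2283 → Aug 20, 2283: 31 days (July has 31).
Aug 20, 2283 → Sep 6, 2283: 17 days.
Total: 3761 days.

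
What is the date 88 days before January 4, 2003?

October 8, 2002

−4 → Dec 31, 2002 (end of Dec, 31 days; 84 left).
−31 → Nov 30, 2002 (end of Nov, 30 days; 53 left).
−30 → Oct 31, 2002 (end of Oct, 31 days; 23 left).
−23 → Oct 8, 2002.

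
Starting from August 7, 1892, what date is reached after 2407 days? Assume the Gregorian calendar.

+365 (one year) → Aug 7, 1893 (2042 left).
+365 (one year) → Aug 7, 1894 (1677 left).
+365 (one year) → Aug 7, 1895 (1312 left).
+366 (one year; includes Feb 29, 1896) → Aug 7, 1896 (946 left).
+365 (one year) → Aug 7, 1897 (581 left).
+365 (one year) → Aug 7, 1898 (216 left).
Aug has 31 days: +25 → Sep 1, 1898 (191 left).
Sep has 30 days: +30 → Oct 1, 1898 (161 left).
Oct has 31 days: +31 → Nov 1, 1898 (130 left).
Nov has 30 days: +30 → Dec 1, 1898 (100 left).
Dec has 31 days: +31 → Jan 1, 1899 (69 left).
Jan has 31 days: +31 → Feb 1, 1899 (38 left).
Feb has 28 days: +28 → Mar 1, 1899 (10 left).
+10 → Mar 11, 1899.

March 11, 1899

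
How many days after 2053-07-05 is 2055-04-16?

650

Jul 5, 2053 → Jul 5, 2054: 365 days.
Jul 5, 2054 → Aug 5, 2054: 31 days (July has 31).
Aug 5, 2054 → Sep 5, 2054: 31 days (August has 31).
Sep 5, 2054 → Oct 5, 2054: 30 days (September has 30).
Oct 5, 2054 → Nov 5, 2054: 31 days (October has 31).
Nov 5, 2054 → Dec 5, 2054: 30 days (November has 30).
Dec 5, 2054 → Jan 5, 2055: 31 days (December has 31).
Jan 5, 2055 → Feb 5, 2055: 31 days (January has 31).
Feb 5, 2055 → Mar 5, 2055: 28 days (February has 28).
Mar 5, 2055 → Apr 5, 2055: 31 days (March has 31).
Apr 5, 2055 → Apr 16, 2055: 11 days.
Total: 650 days.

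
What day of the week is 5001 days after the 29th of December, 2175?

Monday

First find the weekday of Dec 29, 2175. Doomsday rule: the anchor day for the 2100s is Sunday. For year 75: 75÷12 = 6 r 3, and 3÷4 = 0, so 6+3+0 = 9.
Sunday + 9 ≡ Tuesday — that's 2175's doomsday.
In December the doomsday date is Dec 12.
Dec 29 is 17 days after Dec 12; 17 mod 7 = 3, so Tuesday + 3 = Friday.
5001 mod 7 = 3, so 5001 days after a Friday is Friday + 3 = Monday.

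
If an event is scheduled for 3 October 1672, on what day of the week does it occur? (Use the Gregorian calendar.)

Doomsday rule: the anchor day for the 1600s is Tuesday. For year 72: 72÷12 = 6 r 0, and 0÷4 = 0, so 6+0+0 = 6.
Tuesday + 6 ≡ Monday — that's 1672's doomsday.
In October the doomsday date is Oct 10.
Oct 3 is 7 days before Oct 10; 7 mod 7 = 0, so Monday − 0 = Monday.

Monday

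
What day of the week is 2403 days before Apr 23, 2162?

Apr 23, 2162 is a Friday.
2403 mod 7 = 2, so 2403 days before a Friday is Friday − 2 = Wednesday.

Wednesday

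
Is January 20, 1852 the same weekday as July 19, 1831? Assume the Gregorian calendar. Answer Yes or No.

From Jul 19, 1831 to Jan 20, 1852 is 7490 days.
7490 mod 7 = 0, so they are the same weekday.
(Jul 19, 1831 is a Tuesday; Jan 20, 1852 is a Tuesday.)

Yes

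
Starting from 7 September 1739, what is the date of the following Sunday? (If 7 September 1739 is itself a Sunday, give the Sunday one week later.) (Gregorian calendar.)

Sep 7, 1739 is a Monday.
From Monday to the next Sunday is 6 days.
Sep 7, 1739 + 6 = Sep 13, 1739.

September 13, 1739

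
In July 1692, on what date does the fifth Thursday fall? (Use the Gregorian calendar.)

July 31, 1692

July 1, 1692 is a Tuesday.
The first Thursday is therefore July 3 (2 days later).
The fifth Thursday is 3 + 4×7 = July 31.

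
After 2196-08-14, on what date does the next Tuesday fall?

Aug 14, 2196 is a Sunday.
From Sunday to the next Tuesday is 2 days.
Aug 14, 2196 + 2 = Aug 16, 2196.

August 16, 2196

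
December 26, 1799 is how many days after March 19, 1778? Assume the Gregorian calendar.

Mar 19, 1778 → Mar 19, 1779: 365 days.
Mar 19, 1779 → Mar 19, 1780: 366 days (Feb 29, 1780 is in that span).
Mar 19, 1780 → Mar 19, 1781: 365 days.
Mar 19, 1781 → Mar 19, 1782: 365 days.
Mar 19, 1782 → Mar 19, 1783: 365 days.
Mar 19, 1783 → Mar 19, 1784: 366 days (Feb 29, 1784 is in that span).
Mar 19, 1784 → Mar 19, 1785: 365 days.
Mar 19, 1785 → Mar 19, 1786: 365 days.
Mar 19, 1786 → Mar 19, 1787: 365 days.
Mar 19, 1787 → Mar 19, 1788: 366 days (Feb 29, 1788 is in that span).
Mar 19, 1788 → Mar 19, 1789: 365 days.
Mar 19, 1789 → Mar 19, 1790: 365 days.
Mar 19, 1790 → Mar 19, 1791: 365 days.
Mar 19, 1791 → Mar 19, 1792: 366 days (Feb 29, 1792 is in that span).
Mar 19, 1792 → Mar 19, 1793: 365 days.
Mar 19, 1793 → Mar 19, 1794: 365 days.
Mar 19, 1794 → Mar 19, 1795: 365 days.
Mar 19, 1795 → Mar 19, 1796: 366 days (Feb 29, 1796 is in that span).
Mar 19, 1796 → Mar 19, 1797: 365 days.
Mar 19, 1797 → Mar 19, 1798: 365 days.
Mar 19, 1798 → Mar 19, 1799: 365 days.
Mar 19, 1799 → Apr 19, 1799: 31 days (March has 31).
Apr 19, 1799 → May 19, 1799: 30 days (April has 30).
May 19, 1799 → Jun 19, 1799: 31 days (May has 31).
Jun 19, 1799 → Jul 19, 1799: 30 days (June has 30).
Jul 19, 1799 → Aug 19, 1799: 31 days (July has 31).
Aug 19, 1799 → Sep 19, 1799: 31 days (August has 31).
Sep 19, 1799 → Oct 19, 1799: 30 days (September has 30).
Oct 19, 1799 → Nov 19, 1799: 31 days (October has 31).
Nov 19, 1799 → Dec 19, 1799: 30 days (November has 30).
Dec 19, 1799 → Dec 26, 1799: 7 days.
Total: 7952 days.

7952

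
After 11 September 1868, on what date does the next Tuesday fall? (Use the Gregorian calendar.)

Sep 11, 1868 is a Friday.
From Friday to the next Tuesday is 4 days.
Sep 11, 1868 + 4 = Sep 15, 1868.

September 15, 1868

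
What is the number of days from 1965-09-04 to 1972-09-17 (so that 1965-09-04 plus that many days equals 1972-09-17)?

Sep 4, 1965 → Sep 4, 1966: 365 days.
Sep 4, 1966 → Sep 4, 1967: 365 days.
Sep 4, 1967 → Sep 4, 1968: 366 days (Feb 29, 1968 is in that span).
Sep 4, 1968 → Sep 4, 1969: 365 days.
Sep 4, 1969 → Sep 4, 1970: 365 days.
Sep 4, 1970 → Sep 4, 1971: 365 days.
Sep 4, 1971 → Oct 4, 1971: 30 days (September has 30).
Oct 4, 1971 → Nov 4, 1971: 31 days (October has 31).
Nov 4, 1971 → Dec 4, 1971: 30 days (November has 30).
Dec 4, 1971 → Jan 4, 1972: 31 days (December has 31).
Jan 4, 1972 → Feb 4, 1972: 31 days (January has 31).
Feb 4, 1972 → Mar 4, 1972: 29 days (February has 29).
Mar 4, 1972 → Apr 4, 1972: 31 days (March has 31).
Apr 4, 1972 → May 4, 1972: 30 days (April has 30).
May 4, 1972 → Jun 4, 1972: 31 days (May has 31).
Jun 4, 1972 → Jul 4, 1972: 30 days (June has 30).
Jul 4, 1972 → Aug 4, 1972: 31 days (July has 31).
Aug 4, 1972 → Sep 4, 1972: 31 days (August has 31).
Sep 4, 1972 → Sep 17, 1972: 13 days.
Total: 2570 days.

2570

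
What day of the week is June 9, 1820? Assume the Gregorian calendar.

Friday

Doomsday rule: the anchor day for the 1800s is Friday. For year 20: 20÷12 = 1 r 8, and 8÷4 = 2, so 1+8+2 = 11.
Friday + 11 ≡ Tuesday — that's 1820's doomsday.
In June the doomsday date is Jun 6.
Jun 9 is 3 days after Jun 6; 3 mod 7 = 3, so Tuesday + 3 = Friday.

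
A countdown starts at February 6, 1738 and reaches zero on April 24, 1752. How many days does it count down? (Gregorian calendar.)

Feb 6, 1738 → Feb 6, 1739: 365 days.
Feb 6, 1739 → Feb 6, 1740: 365 days.
Feb 6, 1740 → Feb 6, 1741: 366 days (Feb 29, 1740 is in that span).
Feb 6, 1741 → Feb 6, 1742: 365 days.
Feb 6, 1742 → Feb 6, 1743: 365 days.
Feb 6, 1743 → Feb 6, 1744: 365 days.
Feb 6, 1744 → Feb 6, 1745: 366 days (Feb 29, 1744 is in that span).
Feb 6, 1745 → Feb 6, 1746: 365 days.
Feb 6, 1746 → Feb 6, 1747: 365 days.
Feb 6, 1747 → Feb 6, 1748: 365 days.
Feb 6, 1748 → Feb 6, 1749: 366 days (Feb 29, 1748 is in that span).
Feb 6, 1749 → Feb 6, 1750: 365 days.
Feb 6, 1750 → Feb 6, 1751: 365 days.
Feb 6, 1751 → Feb 6, 1752: 365 days.
Feb 6, 1752 → Mar 6, 1752: 29 days (February has 29).
Mar 6, 1752 → Apr 6, 1752: 31 days (March has 31).
Apr 6, 1752 → Apr 24, 1752: 18 days.
Total: 5191 days.

5191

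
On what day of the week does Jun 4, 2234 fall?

Doomsday rule: the anchor day for the 2200s is Friday. For year 34: 34÷12 = 2 r 10, and 10÷4 = 2, so 2+10+2 = 14.
Friday + 14 ≡ Friday — that's 2234's doomsday.
In June the doomsday date is Jun 6.
Jun 4 is 2 days before Jun 6; 2 mod 7 = 2, so Friday − 2 = Wednesday.

Wednesday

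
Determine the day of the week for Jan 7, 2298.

Friday

Doomsday rule: the anchor day for the 2200s is Friday. For year 98: 98÷12 = 8 r 2, and 2÷4 = 0, so 8+2+0 = 10.
Friday + 10 ≡ Monday — that's 2298's doomsday.
In January the doomsday date is Jan 3 (2298 is not a leap year).
Jan 7 is 4 days after Jan 3; 4 mod 7 = 4, so Monday + 4 = Friday.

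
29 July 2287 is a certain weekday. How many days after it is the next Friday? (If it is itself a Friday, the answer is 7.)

Jul 29, 2287 is a Friday.
From Friday to the next Friday is 7 days.

7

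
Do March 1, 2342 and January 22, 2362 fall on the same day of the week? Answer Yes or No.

No

From Mar 1, 2342 to Jan 22, 2362 is 7267 days.
7267 mod 7 = 1, so they are different weekdays.
(Mar 1, 2342 is a Sunday; Jan 22, 2362 is a Monday.)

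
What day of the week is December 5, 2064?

January 1, 2064 is a Tuesday.
Jan 1, 2064 → Feb 1, 2064: 31 days (January has 31).
Feb 1, 2064 → Mar 1, 2064: 29 days (February has 29).
Mar 1, 2064 → Apr 1, 2064: 31 days (March has 31).
Apr 1, 2064 → May 1, 2064: 30 days (April has 30).
May 1, 2064 → Jun 1, 2064: 31 days (May has 31).
Jun 1, 2064 → Jul 1, 2064: 30 days (June has 30).
Jul 1, 2064 → Aug 1, 2064: 31 days (July has 31).
Aug 1, 2064 → Sep 1, 2064: 31 days (August has 31).
Sep 1, 2064 → Oct 1, 2064: 30 days (September has 30).
Oct 1, 2064 → Nov 1, 2064: 31 days (October has 31).
Nov 1, 2064 → Dec 1, 2064: 30 days (November has 30).
Dec 1, 2064 → Dec 5, 2064: 4 days.
Total: 339 days.
339 mod 7 = 3, so Tuesday + 3 = Friday.

Friday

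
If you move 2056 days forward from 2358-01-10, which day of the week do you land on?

Wednesday

Jan 10, 2358 is a Friday.
2056 mod 7 = 5, so 2056 days after a Friday is Friday + 5 = Wednesday.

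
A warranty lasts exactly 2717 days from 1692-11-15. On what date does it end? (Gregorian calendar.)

April 25, 1700

+365 (one year) → Nov 15, 1693 (2352 left).
+365 (one year) → Nov 15, 1694 (1987 left).
+365 (one year) → Nov 15, 1695 (1622 left).
+366 (one year; includes Feb 29, 1696) → Nov 15, 1696 (1256 left).
+365 (one year) → Nov 15, 1697 (891 left).
+365 (one year) → Nov 15, 1698 (526 left).
+365 (one year) → Nov 15, 1699 (161 left).
Nov has 30 days: +16 → Dec 1, 1699 (145 left).
Dec has 31 days: +31 → Jan 1, 1700 (114 left).
Jan has 31 days: +31 → Feb 1, 1700 (83 left).
Feb has 28 days: +28 → Mar 1, 1700 (55 left).
Mar has 31 days: +31 → Apr 1, 1700 (24 left).
+24 → Apr 25, 1700.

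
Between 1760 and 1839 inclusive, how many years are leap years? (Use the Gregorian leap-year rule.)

Multiples of 4 in [1760,1839]: 20.
Of those, multiples of 100: 1 (not leap unless ÷400).
Multiples of 400: 0.
Leap years = 20 − 1 + 0 = 19.

19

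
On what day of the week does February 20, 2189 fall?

January 1, 2189 is a Thursday.
Jan 1, 2189 → Feb 1, 2189: 31 days (January has 31).
Feb 1, 2189 → Feb 20, 2189: 19 days.
Total: 50 days.
50 mod 7 = 1, so Thursday + 1 = Friday.

Friday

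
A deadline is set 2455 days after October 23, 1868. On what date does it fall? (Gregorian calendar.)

+365 (one year) → Oct 23, 1869 (2090 left).
+365 (one year) → Oct 23, 1870 (1725 left).
+365 (one year) → Oct 23, 1871 (1360 left).
+366 (one year; includes Feb 29, 1872) → Oct 23, 1872 (994 left).
+365 (one year) → Oct 23, 1873 (629 left).
+365 (one year) → Oct 23, 1874 (264 left).
Oct has 31 days: +9 → Nov 1, 1874 (255 left).
Nov has 30 days: +30 → Dec 1, 1874 (225 left).
Dec has 31 days: +31 → Jan 1, 1875 (194 left).
Jan has 31 days: +31 → Feb 1, 1875 (163 left).
Feb has 28 days: +28 → Mar 1, 1875 (135 left).
Mar has 31 days: +31 → Apr 1, 1875 (104 left).
Apr has 30 days: +30 → May 1, 1875 (74 left).
May has 31 days: +31 → Jun 1, 1875 (43 left).
Jun has 30 days: +30 → Jul 1, 1875 (13 left).
+13 → Jul 14, 1875.

July 14, 1875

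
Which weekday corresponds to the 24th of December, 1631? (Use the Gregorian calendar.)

Doomsday rule: the anchor day for the 1600s is Tuesday. For year 31: 31÷12 = 2 r 7, and 7÷4 = 1, so 2+7+1 = 10.
Tuesday + 10 ≡ Friday — that's 1631's doomsday.
In December the doomsday date is Dec 12.
Dec 24 is 12 days after Dec 12; 12 mod 7 = 5, so Friday + 5 = Wednesday.

Wednesday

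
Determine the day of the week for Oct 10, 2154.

Doomsday rule: the anchor day for the 2100s is Sunday. For year 54: 54÷12 = 4 r 6, and 6÷4 = 1, so 4+6+1 = 11.
Sunday + 11 ≡ Thursday — that's 2154's doomsday.
In October the doomsday date is Oct 10.
Oct 10 is the doomsday itself: Thursday.

Thursday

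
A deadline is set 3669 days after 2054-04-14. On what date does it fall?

+365 (one year) → Apr 14, 2055 (3304 left).
+366 (one year; includes Feb 29, 2056) → Apr 14, 2056 (2938 left).
+365 (one year) → Apr 14, 2057 (2573 left).
+365 (one year) → Apr 14, 2058 (2208 left).
+365 (one year) → Apr 14, 2059 (1843 left).
+366 (one year; includes Feb 29, 2060) → Apr 14, 2060 (1477 left).
+365 (one year) → Apr 14, 2061 (1112 left).
+365 (one year) → Apr 14, 2062 (747 left).
+365 (one year) → Apr 14, 2063 (382 left).
Apr has 30 days: +17 → May 1, 2063 (365 left).
May has 31 days: +31 → Jun 1, 2063 (334 left).
Jun has 30 days: +30 → Jul 1, 2063 (304 left).
Jul has 31 days: +31 → Aug 1, 2063 (273 left).
Aug has 31 days: +31 → Sep 1, 2063 (242 left).
Sep has 30 days: +30 → Oct 1, 2063 (212 left).
Oct has 31 days: +31 → Nov 1, 2063 (181 left).
Nov has 30 days: +30 → Dec 1, 2063 (151 left).
Dec has 31 days: +31 → Jan 1, 2064 (120 left).
Jan has 31 days: +31 → Feb 1, 2064 (89 left).
Feb has 29 days: +29 → Mar 1, 2064 (60 left).
Mar has 31 days: +31 → Apr 1, 2064 (29 left).
+29 → Apr 30, 2064.

April 30, 2064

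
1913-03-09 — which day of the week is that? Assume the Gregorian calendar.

January 1, 1913 is a Wednesday.
Jan 1, 1913 → Feb 1, 1913: 31 days (January has 31).
Feb 1, 1913 → Mar 1, 1913: 28 days (February has 28).
Mar 1, 1913 → Mar 9, 1913: 8 days.
Total: 67 days.
67 mod 7 = 4, so Wednesday + 4 = Sunday.

Sunday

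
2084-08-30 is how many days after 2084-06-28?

63

Jun 28, 2084 → Jul 28, 2084: 30 days (June has 30).
Jul 28, 2084 → Aug 28, 2084: 31 days (July has 31).
Aug 28, 2084 → Aug 30, 2084: 2 days.
Total: 63 days.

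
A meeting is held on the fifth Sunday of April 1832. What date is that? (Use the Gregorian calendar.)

April 29, 1832

April 1, 1832 is a Sunday.
The first Sunday is therefore April 1 (same day).
The fifth Sunday is 1 + 4×7 = April 29.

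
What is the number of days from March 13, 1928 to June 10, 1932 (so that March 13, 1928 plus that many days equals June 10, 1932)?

1550

Mar 13, 1928 → Mar 13, 1929: 365 days.
Mar 13, 1929 → Mar 13, 1930: 365 days.
Mar 13, 1930 → Mar 13, 1931: 365 days.
Mar 13, 1931 → Mar 13, 1932: 366 days (Feb 29, 1932 is in that span).
Mar 13, 1932 → Apr 13, 1932: 31 days (March has 31).
Apr 13, 1932 → May 13, 1932: 30 days (April has 30).
May 13, 1932 → Jun 10, 1932: 28 days.
Total: 1550 days.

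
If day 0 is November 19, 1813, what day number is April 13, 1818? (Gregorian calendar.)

Nov 19, 1813 → Nov 19, 1814: 365 days.
Nov 19, 1814 → Nov 19, 1815: 365 days.
Nov 19, 1815 → Nov 19, 1816: 366 days (Feb 29, 1816 is in that span).
Nov 19, 1816 → Nov 19, 1817: 365 days.
Nov 19, 1817 → Dec 19, 1817: 30 days (November has 30).
Dec 19, 1817 → Jan 19, 1818: 31 days (December has 31).
Jan 19, 1818 → Feb 19, 1818: 31 days (January has 31).
Feb 19, 1818 → Mar 19, 1818: 28 days (February has 28).
Mar 19, 1818 → Apr 13, 1818: 25 days.
Total: 1606 days.

1606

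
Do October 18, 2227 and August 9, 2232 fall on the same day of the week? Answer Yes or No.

From Oct 18, 2227 to Aug 9, 2232 is 1757 days.
1757 mod 7 = 0, so they are the same weekday.
(Oct 18, 2227 is a Thursday; Aug 9, 2232 is a Thursday.)

Yes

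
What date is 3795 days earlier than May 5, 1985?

−365 (one year) → May 5, 1984 (3430 left).
−366 (one year; includes Feb 29, 1984) → May 5, 1983 (3064 left).
−365 (one year) → May 5, 1982 (2699 left).
−365 (one year) → May 5, 1981 (2334 left).
−365 (one year) → May 5, 1980 (1969 left).
−366 (one year; includes Feb 29, 1980) → May 5, 1979 (1603 left).
−365 (one year) → May 5, 1978 (1238 left).
−365 (one year) → May 5, 1977 (873 left).
−365 (one year) → May 5, 1976 (508 left).
−366 (one year; includes Feb 29, 1976) → May 5, 1975 (142 left).
−5 → Apr 30, 1975 (end of Apr, 30 days; 137 left).
−30 → Mar 31, 1975 (end of Mar, 31 days; 107 left).
−31 → Feb 28, 1975 (end of Feb, 28 days; 76 left).
−28 → Jan 31, 1975 (end of Jan, 31 days; 48 left).
−31 → Dec 31, 1974 (end of Dec, 31 days; 17 left).
−17 → Dec 14, 1974.

December 14, 1974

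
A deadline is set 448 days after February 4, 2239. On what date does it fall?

+365 (one year) → Feb 4, 2240 (83 left).
Feb has 29 days: +26 → Mar 1, 2240 (57 left).
Mar has 31 days: +31 → Apr 1, 2240 (26 left).
+26 → Apr 27, 2240.

April 27, 2240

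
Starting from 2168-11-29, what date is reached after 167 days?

May 15, 2169

Nov has 30 days: +2 → Dec 1, 2168 (165 left).
Dec has 31 days: +31 → Jan 1, 2169 (134 left).
Jan has 31 days: +31 → Feb 1, 2169 (103 left).
Feb has 28 days: +28 → Mar 1, 2169 (75 left).
Mar has 31 days: +31 → Apr 1, 2169 (44 left).
Apr has 30 days: +30 → May 1, 2169 (14 left).
+14 → May 15, 2169.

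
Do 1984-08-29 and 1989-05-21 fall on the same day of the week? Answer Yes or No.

From Aug 29, 1984 to May 21, 1989 is 1726 days.
1726 mod 7 = 4, so they are different weekdays.
(Aug 29, 1984 is a Wednesday; May 21, 1989 is a Sunday.)

No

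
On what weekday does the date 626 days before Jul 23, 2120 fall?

Saturday

First find the weekday of Jul 23, 2120. Doomsday rule: the anchor day for the 2100s is Sunday. For year 20: 20÷12 = 1 r 8, and 8÷4 = 2, so 1+8+2 = 11.
Sunday + 11 ≡ Thursday — that's 2120's doomsday.
In July the doomsday date is Jul 11.
Jul 23 is 12 days after Jul 11; 12 mod 7 = 5, so Thursday + 5 = Tuesday.
626 mod 7 = 3, so 626 days before a Tuesday is Tuesday − 3 = Saturday.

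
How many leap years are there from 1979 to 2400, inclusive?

103

Multiples of 4 in [1979,2400]: 106.
Of those, multiples of 100: 5 (not leap unless ÷400).
Multiples of 400: 2.
Leap years = 106 − 5 + 2 = 103.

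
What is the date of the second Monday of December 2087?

December 8, 2087

December 1, 2087 is a Monday.
The first Monday is therefore December 1 (same day).
The second Monday is 1 + 1×7 = December 8.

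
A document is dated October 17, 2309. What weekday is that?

Doomsday rule: the anchor day for the 2300s is Wednesday. For year 09: 9÷12 = 0 r 9, and 9÷4 = 2, so 0+9+2 = 11.
Wednesday + 11 ≡ Sunday — that's 2309's doomsday.
In October the doomsday date is Oct 10.
Oct 17 is 7 days after Oct 10; 7 mod 7 = 0, so Sunday + 0 = Sunday.

Sunday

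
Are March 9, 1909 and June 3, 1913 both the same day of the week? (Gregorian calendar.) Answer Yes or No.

From Mar 9, 1909 to Jun 3, 1913 is 1547 days.
1547 mod 7 = 0, so they are the same weekday.
(Mar 9, 1909 is a Tuesday; Jun 3, 1913 is a Tuesday.)

Yes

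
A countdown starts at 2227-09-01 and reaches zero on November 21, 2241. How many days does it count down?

5195

Sep 1, 2227 → Sep 1, 2228: 366 days (Feb 29, 2228 is in that span).
Sep 1, 2228 → Sep 1, 2229: 365 days.
Sep 1, 2229 → Sep 1, 2230: 365 days.
Sep 1, 2230 → Sep 1, 2231: 365 days.
Sep 1, 2231 → Sep 1, 2232: 366 days (Feb 29, 2232 is in that span).
Sep 1, 2232 → Sep 1, 2233: 365 days.
Sep 1, 2233 → Sep 1, 2234: 365 days.
Sep 1, 2234 → Sep 1, 2235: 365 days.
Sep 1, 2235 → Sep 1, 2236: 366 days (Feb 29, 2236 is in that span).
Sep 1, 2236 → Sep 1, 2237: 365 days.
Sep 1, 2237 → Sep 1, 2238: 365 days.
Sep 1, 2238 → Sep 1, 2239: 365 days.
Sep 1, 2239 → Sep 1, 2240: 366 days (Feb 29, 2240 is in that span).
Sep 1, 2240 → Sep 1, 2241: 365 days.
Sep 1, 2241 → Oct 1, 2241: 30 days (September has 30).
Oct 1, 2241 → Nov 1, 2241: 31 days (October has 31).
Nov 1, 2241 → Nov 21, 2241: 20 days.
Total: 5195 days.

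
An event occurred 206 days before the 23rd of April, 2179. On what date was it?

−23 → Mar 31, 2179 (end of Mar, 31 days; 183 left).
−31 → Feb 28, 2179 (end of Feb, 28 days; 152 left).
−28 → Jan 31, 2179 (end of Jan, 31 days; 124 left).
−31 → Dec 31, 2178 (end of Dec, 31 days; 93 left).
−31 → Nov 30, 2178 (end of Nov, 30 days; 62 left).
−30 → Oct 31, 2178 (end of Oct, 31 days; 32 left).
−31 → Sep 30, 2178 (end of Sep, 30 days; 1 left).
−1 → Sep 29, 2178.

September 29, 2178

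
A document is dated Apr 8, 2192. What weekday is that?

Doomsday rule: the anchor day for the 2100s is Sunday. For year 92: 92÷12 = 7 r 8, and 8÷4 = 2, so 7+8+2 = 17.
Sunday + 17 ≡ Wednesday — that's 2192's doomsday.
In April the doomsday date is Apr 4.
Apr 8 is 4 days after Apr 4; 4 mod 7 = 4, so Wednesday + 4 = Sunday.

Sunday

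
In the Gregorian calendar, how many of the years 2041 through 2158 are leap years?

Multiples of 4 in [2041,2158]: 29.
Of those, multiples of 100: 1 (not leap unless ÷400).
Multiples of 400: 0.
Leap years = 29 − 1 + 0 = 28.

28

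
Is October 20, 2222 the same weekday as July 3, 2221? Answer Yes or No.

No

From Jul 3, 2221 to Oct 20, 2222 is 474 days.
474 mod 7 = 5, so they are different weekdays.
(Jul 3, 2221 is a Tuesday; Oct 20, 2222 is a Sunday.)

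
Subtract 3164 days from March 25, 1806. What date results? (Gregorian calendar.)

July 25, 1797

−365 (one year) → Mar 25, 1805 (2799 left).
−365 (one year) → Mar 25, 1804 (2434 left).
−366 (one year; includes Feb 29, 1804) → Mar 25, 1803 (2068 left).
−365 (one year) → Mar 25, 1802 (1703 left).
−365 (one year) → Mar 25, 1801 (1338 left).
−365 (one year) → Mar 25, 1800 (973 left).
−365 (one year) → Mar 25, 1799 (608 left).
−365 (one year) → Mar 25, 1798 (243 left).
−25 → Feb 28, 1798 (end of Feb, 28 days; 218 left).
−28 → Jan 31, 1798 (end of Jan, 31 days; 190 left).
−31 → Dec 31, 1797 (end of Dec, 31 days; 159 left).
−31 → Nov 30, 1797 (end of Nov, 30 days; 128 left).
−30 → Oct 31, 1797 (end of Oct, 31 days; 98 left).
−31 → Sep 30, 1797 (end of Sep, 30 days; 67 left).
−30 → Aug 31, 1797 (end of Aug, 31 days; 37 left).
−31 → Jul 31, 1797 (end of Jul, 31 days; 6 left).
−6 → Jul 25, 1797.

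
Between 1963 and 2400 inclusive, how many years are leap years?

107

Multiples of 4 in [1963,2400]: 110.
Of those, multiples of 100: 5 (not leap unless ÷400).
Multiples of 400: 2.
Leap years = 110 − 5 + 2 = 107.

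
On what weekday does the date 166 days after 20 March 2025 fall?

Mar 20, 2025 is a Thursday.
166 mod 7 = 5, so 166 days after a Thursday is Thursday + 5 = Tuesday.

Tuesday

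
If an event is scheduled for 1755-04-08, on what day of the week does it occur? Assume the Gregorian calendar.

Tuesday

Doomsday rule: the anchor day for the 1700s is Sunday. For year 55: 55÷12 = 4 r 7, and 7÷4 = 1, so 4+7+1 = 12.
Sunday + 12 ≡ Friday — that's 1755's doomsday.
In April the doomsday date is Apr 4.
Apr 8 is 4 days after Apr 4; 4 mod 7 = 4, so Friday + 4 = Tuesday.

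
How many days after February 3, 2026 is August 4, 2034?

3104

Feb 3, 2026 → Feb 3, 2027: 365 days.
Feb 3, 2027 → Feb 3, 2028: 365 days.
Feb 3, 2028 → Feb 3, 2029: 366 days (Feb 29, 2028 is in that span).
Feb 3, 2029 → Feb 3, 2030: 365 days.
Feb 3, 2030 → Feb 3, 2031: 365 days.
Feb 3, 2031 → Feb 3, 2032: 365 days.
Feb 3, 2032 → Feb 3, 2033: 366 days (Feb 29, 2032 is in that span).
Feb 3, 2033 → Feb 3, 2034: 365 days.
Feb 3, 2034 → Mar 3, 2034: 28 days (February has 28).
Mar 3, 2034 → Apr 3, 2034: 31 days (March has 31).
Apr 3, 2034 → May 3, 2034: 30 days (April has 30).
May 3, 2034 → Jun 3, 2034: 31 days (May has 31).
Jun 3, 2034 → Jul 3, 2034: 30 days (June has 30).
Jul 3, 2034 → Aug 3, 2034: 31 days (July has 31).
Aug 3, 2034 → Aug 4, 2034: 1 days.
Total: 3104 days.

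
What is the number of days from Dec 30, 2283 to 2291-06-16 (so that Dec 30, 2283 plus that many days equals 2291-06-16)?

Dec 30, 2283 → Dec 30, 2284: 366 days (Feb 29, 2284 is in that span).
Dec 30, 2284 → Dec 30, 2285: 365 days.
Dec 30, 2285 → Dec 30, 2286: 365 days.
Dec 30, 2286 → Dec 30, 2287: 365 days.
Dec 30, 2287 → Dec 30, 2288: 366 days (Feb 29, 2288 is in that span).
Dec 30, 2288 → Dec 30, 2289: 365 days.
Dec 30, 2289 → Dec 30, 2290: 365 days.
Dec 30, 2290 → Jan 30, 2291: 31 days (December has 31).
Jan 30, 2291 → Feb 28, 2291: 29 days (January has 31).
Feb 28, 2291 → Mar 28, 2291: 28 days (February has 28).
Mar 28, 2291 → Apr 28, 2291: 31 days (March has 31).
Apr 28, 2291 → May 28, 2291: 30 days (April has 30).
May 28, 2291 → Jun 16, 2291: 19 days.
Total: 2725 days.

2725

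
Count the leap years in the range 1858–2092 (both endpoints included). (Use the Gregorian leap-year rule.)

Multiples of 4 in [1858,2092]: 59.
Of those, multiples of 100: 2 (not leap unless ÷400).
Multiples of 400: 1.
Leap years = 59 − 2 + 1 = 58.

58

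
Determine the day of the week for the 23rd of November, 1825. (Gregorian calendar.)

Wednesday

Doomsday rule: the anchor day for the 1800s is Friday. For year 25: 25÷12 = 2 r 1, and 1÷4 = 0, so 2+1+0 = 3.
Friday + 3 ≡ Monday — that's 1825's doomsday.
In November the doomsday date is Nov 7.
Nov 23 is 16 days after Nov 7; 16 mod 7 = 2, so Monday + 2 = Wednesday.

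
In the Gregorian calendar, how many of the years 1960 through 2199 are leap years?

59

Multiples of 4 in [1960,2199]: 60.
Of those, multiples of 100: 2 (not leap unless ÷400).
Multiples of 400: 1.
Leap years = 60 − 2 + 1 = 59.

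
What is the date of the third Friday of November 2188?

November 1, 2188 is a Saturday.
The first Friday is therefore November 7 (6 days later).
The third Friday is 7 + 2×7 = November 21.

November 21, 2188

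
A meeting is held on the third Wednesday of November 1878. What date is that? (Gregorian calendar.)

November 1, 1878 is a Friday.
The first Wednesday is therefore November 6 (5 days later).
The third Wednesday is 6 + 2×7 = November 20.

November 20, 1878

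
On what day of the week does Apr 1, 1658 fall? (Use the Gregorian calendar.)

Doomsday rule: the anchor day for the 1600s is Tuesday. For year 58: 58÷12 = 4 r 10, and 10÷4 = 2, so 4+10+2 = 16.
Tuesday + 16 ≡ Thursday — that's 1658's doomsday.
In April the doomsday date is Apr 4.
Apr 1 is 3 days before Apr 4; 3 mod 7 = 3, so Thursday − 3 = Monday.

Monday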